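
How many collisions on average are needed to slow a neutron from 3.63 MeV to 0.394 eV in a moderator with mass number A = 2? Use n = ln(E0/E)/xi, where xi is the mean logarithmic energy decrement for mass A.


xi = 1 + (A-1)^2/(2A)*ln((A-1)/(A+1)) = 0.7253469 (for A = 2)
n = ln(E0/E) / xi
n = ln(3.63e6 / 0.394) / 0.7253469
n = ln(9.213198e+06) / 0.7253469 = 22.108

22.108


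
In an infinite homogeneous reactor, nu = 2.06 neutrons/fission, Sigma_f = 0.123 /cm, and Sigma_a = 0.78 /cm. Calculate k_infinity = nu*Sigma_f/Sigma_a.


k_inf = nu * Sigma_f / Sigma_a
k_inf = 2.06 * 0.123 / 0.78
k_inf = 0.32485

0.32485


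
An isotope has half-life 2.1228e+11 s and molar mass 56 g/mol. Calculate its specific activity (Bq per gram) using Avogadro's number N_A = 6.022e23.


lambda = ln(2) / t_half = ln(2) / 2.1228e+11 = 3.265250e-12 /s
SA = lambda * N_A / M
SA = 3.265250e-12 * 6.022e23 / 56
SA = 3.5113e+10 Bq/g

3.5113e+10


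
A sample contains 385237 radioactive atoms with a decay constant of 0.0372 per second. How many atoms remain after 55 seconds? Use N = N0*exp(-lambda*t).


N = N0 * exp(-lambda * t)
N = 385237 * exp(-0.0372 * 55)
N = 49792

49792


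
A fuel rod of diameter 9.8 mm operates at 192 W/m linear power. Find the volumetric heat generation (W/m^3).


r = D / 2 / 1000 = 9.8 / 2 / 1000 = 0.0049 m
q''' = q' / (pi * r^2)
q''' = 192 / (pi * 0.0049^2)
q''' = 2.5454e+06 W/m^3

2.5454e+06


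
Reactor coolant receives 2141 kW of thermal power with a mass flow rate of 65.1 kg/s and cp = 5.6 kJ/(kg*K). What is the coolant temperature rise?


dT = Q / (m_dot * cp)
dT = 2141 / (65.1 * 5.6)
dT = 5.8728 C

5.8728


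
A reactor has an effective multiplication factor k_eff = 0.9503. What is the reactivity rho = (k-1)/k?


rho = (k_eff - 1) / k_eff
rho = (0.9503 - 1) / 0.9503
rho = -0.052299

-0.052299


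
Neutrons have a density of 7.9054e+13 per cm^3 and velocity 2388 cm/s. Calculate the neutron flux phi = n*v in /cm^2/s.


phi = n * v
phi = 7.9054e+13 * 2388
phi = 1.8878e+17 /cm^2/s

1.8878e+17


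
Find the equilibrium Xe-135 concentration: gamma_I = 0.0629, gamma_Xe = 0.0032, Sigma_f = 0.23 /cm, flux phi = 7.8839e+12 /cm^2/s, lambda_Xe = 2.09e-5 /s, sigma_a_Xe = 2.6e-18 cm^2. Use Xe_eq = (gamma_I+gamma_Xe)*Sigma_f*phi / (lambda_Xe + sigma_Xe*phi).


Xe_eq = (gamma_I + gamma_Xe) * Sigma_f * phi / (lambda_Xe + sigma_Xe * phi)
Numerator = (0.0629 + 0.0032) * 0.23 * 7.8839e+12 = 1.198589e+11
Denominator = 2.09e-5 + 2.6e-18 * 7.8839e+12 = 4.139814e-05
Xe_eq = 1.198589e+11 / 4.139814e-05 = 2.8953e+15 /cm^3

2.8953e+15


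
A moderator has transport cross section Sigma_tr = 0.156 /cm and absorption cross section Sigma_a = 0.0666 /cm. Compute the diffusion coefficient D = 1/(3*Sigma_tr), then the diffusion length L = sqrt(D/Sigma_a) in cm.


D = 1 / (3 * Sigma_tr) = 1 / (3 * 0.156) = 2.136752 cm
L = sqrt(D / Sigma_a)
L = sqrt(2.136752 / 0.0666)
L = 5.6642 cm

5.6642


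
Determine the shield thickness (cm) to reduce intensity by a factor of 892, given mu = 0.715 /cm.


x = ln(factor) / mu
x = ln(892) / 0.715
x = 9.5014 cm

9.5014


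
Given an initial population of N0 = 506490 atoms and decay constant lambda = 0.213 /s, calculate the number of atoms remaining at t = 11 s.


N = N0 * exp(-lambda * t)
N = 506490 * exp(-0.213 * 11)
N = 48643

48643


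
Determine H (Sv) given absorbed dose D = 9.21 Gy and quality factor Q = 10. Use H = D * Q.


H = D * Q
H = 9.21 * 10
H = 92.100 Sv

92.100


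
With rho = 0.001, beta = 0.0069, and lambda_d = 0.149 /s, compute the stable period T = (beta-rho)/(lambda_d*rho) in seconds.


T = (beta - rho) / (lambda_d * rho)
T = (0.0069 - 0.001) / (0.149 * 0.001)
T = 39.597 s

39.597


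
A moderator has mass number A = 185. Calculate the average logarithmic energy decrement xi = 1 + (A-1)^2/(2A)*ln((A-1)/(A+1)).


xi = 1 + (A-1)^2/(2A) * ln((A-1)/(A+1))
xi = 1 + (185-1)^2/(2*185) * ln((185-1)/(185 +1))
xi = 0.010772

0.010772


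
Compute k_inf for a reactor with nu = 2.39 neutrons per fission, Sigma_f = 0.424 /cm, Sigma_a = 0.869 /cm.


k_inf = nu * Sigma_f / Sigma_a
k_inf = 2.39 * 0.424 / 0.869
k_inf = 1.1661

1.1661


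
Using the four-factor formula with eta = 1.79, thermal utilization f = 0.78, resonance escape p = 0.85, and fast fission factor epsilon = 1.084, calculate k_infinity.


k_inf = eta * f * p * epsilon
k_inf = 1.79 * 0.78 * 0.85 * 1.084
k_inf = 1.2865

1.2865


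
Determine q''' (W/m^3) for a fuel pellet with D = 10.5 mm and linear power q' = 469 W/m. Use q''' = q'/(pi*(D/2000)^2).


r = D / 2 / 1000 = 10.5 / 2 / 1000 = 0.00525 m
q''' = q' / (pi * r^2)
q''' = 469 / (pi * 0.00525^2)
q''' = 5.4163e+06 W/m^3

5.4163e+06


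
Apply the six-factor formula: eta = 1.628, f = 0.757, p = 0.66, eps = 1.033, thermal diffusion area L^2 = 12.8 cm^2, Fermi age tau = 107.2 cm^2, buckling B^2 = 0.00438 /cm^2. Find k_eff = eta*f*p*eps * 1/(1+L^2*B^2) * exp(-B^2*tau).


k_inf = eta*f*p*eps = 1.628*0.757*0.66*1.033 = 0.8402229
P_TNL = 1/(1 + L^2*B^2) = 1/(1 + 12.8*0.00438) = 0.9469123
P_FNL = exp(-B^2*tau) = exp(-0.00438*107.2) = 0.6252923
k_eff = k_inf * P_TNL * P_FNL = 0.8402229 * 0.9469123 * 0.6252923
k_eff = 0.49749

0.49749


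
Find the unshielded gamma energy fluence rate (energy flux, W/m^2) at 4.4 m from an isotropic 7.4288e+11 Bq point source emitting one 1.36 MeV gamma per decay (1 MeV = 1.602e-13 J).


psi = A * E * 1.602e-13 / (4*pi*r^2)
psi = 7.4288e+11 * 1.36 * 1.602e-13 / (4*pi*4.4^2)
psi = 6.6528e-04 W/m^2

6.6528e-04


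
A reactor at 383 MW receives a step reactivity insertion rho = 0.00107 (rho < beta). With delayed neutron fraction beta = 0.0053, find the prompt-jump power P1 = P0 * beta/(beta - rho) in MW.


P1/P0 = beta / (beta - rho)
P1/P0 = 0.0053 / (0.0053 - 0.00107) = 1.252955
P1 = 383 * 1.252955 = 479.88 MW

479.88


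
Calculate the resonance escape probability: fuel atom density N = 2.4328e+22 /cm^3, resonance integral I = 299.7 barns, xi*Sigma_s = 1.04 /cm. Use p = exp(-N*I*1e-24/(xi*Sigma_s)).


p = exp(-N * I * 1e-24 / (xi*Sigma_s))
p = exp(-2.4328e+22 * 299.7 * 1e-24 / 1.04)
p = 9.0220e-04

9.0220e-04


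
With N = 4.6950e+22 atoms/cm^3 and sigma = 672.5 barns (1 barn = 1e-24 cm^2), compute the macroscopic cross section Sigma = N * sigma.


Sigma = N * sigma_barns * 1e-24
Sigma = 4.6950e+22 * 672.5 * 1e-24
Sigma = 31.574 /cm

31.574


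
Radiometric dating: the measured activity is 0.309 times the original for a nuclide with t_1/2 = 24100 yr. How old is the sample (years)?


lambda = ln(2) / t_half = ln(2) / 24100 = 2.876129e-05 /yr
t = -ln(A/A0) / lambda
t = -ln(0.309) / 2.876129e-05
t = 40833 yr

40833


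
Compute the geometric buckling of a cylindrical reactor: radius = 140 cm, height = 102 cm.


B^2 = (2.405/R)^2 + (pi/H)^2
B^2 = (2.405/140)^2 + (pi/102)^2
B^2 = 0.0012437 /cm^2

0.0012437


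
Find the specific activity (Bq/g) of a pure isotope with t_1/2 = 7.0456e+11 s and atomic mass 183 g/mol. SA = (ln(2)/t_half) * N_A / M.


lambda = ln(2) / t_half = ln(2) / 7.0456e+11 = 9.838015e-13 /s
SA = lambda * N_A / M
SA = 9.838015e-13 * 6.022e23 / 183
SA = 3.2374e+09 Bq/g

3.2374e+09


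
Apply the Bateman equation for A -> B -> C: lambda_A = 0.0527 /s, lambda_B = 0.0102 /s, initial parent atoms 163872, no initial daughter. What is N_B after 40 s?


N_B(t) = lambda_A * N_A0 / (lambda_B - lambda_A) * [exp(-lambda_A*t) - exp(-lambda_B*t)]
exp(-0.0527*40) = 0.1214807; exp(-0.0102*40) = 0.6649789
N_B = 0.0527 * 163872 / (0.0102 - 0.0527) * (0.1214807 - 0.6649789)
N_B = 110440

110440


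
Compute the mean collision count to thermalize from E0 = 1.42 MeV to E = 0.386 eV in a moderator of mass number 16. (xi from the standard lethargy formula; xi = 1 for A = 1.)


xi = 1 + (A-1)^2/(2A)*ln((A-1)/(A+1)) = 0.1199467 (for A = 16)
n = ln(E0/E) / xi
n = ln(1.42e6 / 0.386) / 0.1199467
n = ln(3.678756e+06) / 0.1199467 = 126.04

126.04


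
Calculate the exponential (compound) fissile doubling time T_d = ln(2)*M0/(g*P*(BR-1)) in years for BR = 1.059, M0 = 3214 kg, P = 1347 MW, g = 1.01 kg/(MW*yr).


Breeding gain G = BR - 1 = 1.059 - 1 = 0.059
Fissile production rate = g * P * G = 1.01 * 1347 * 0.059 = 80.26773 kg/yr
T_d = ln(2) * M0 / (g * P * G)
T_d = ln(2) * 3214 / 80.26773 = 27.754 yr

27.754


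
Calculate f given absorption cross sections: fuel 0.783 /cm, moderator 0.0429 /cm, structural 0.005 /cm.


f = Sigma_a_fuel / (Sigma_a_fuel + Sigma_a_mod + Sigma_a_other)
f = 0.783 / (0.783 + 0.0429 + 0.005)
f = 0.94235

0.94235


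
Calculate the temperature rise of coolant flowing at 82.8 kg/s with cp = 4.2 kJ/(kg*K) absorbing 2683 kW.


dT = Q / (m_dot * cp)
dT = 2683 / (82.8 * 4.2)
dT = 7.7151 C

7.7151


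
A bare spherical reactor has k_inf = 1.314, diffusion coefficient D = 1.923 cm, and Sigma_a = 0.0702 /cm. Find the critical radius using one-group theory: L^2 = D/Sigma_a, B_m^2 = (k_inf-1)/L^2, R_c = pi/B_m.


L^2 = D / Sigma_a = 1.923 / 0.0702 = 27.39316 cm^2
B_m^2 = (k_inf - 1) / L^2 = (1.314 - 1) / 27.39316 = 0.01146272 /cm^2
For a bare sphere: B_g = pi/R, so R_c = pi / sqrt(B_m^2)
R_c = pi / sqrt(0.01146272) = 29.343 cm

29.343


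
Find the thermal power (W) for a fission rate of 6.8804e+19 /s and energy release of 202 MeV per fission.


P = fission_rate * E_MeV * 1.602e-13
P = 6.8804e+19 * 202 * 1.602e-13
P = 2.2265e+09 W

2.2265e+09


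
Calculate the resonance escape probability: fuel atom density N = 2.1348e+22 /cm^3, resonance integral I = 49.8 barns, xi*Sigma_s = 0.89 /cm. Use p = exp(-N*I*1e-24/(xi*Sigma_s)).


p = exp(-N * I * 1e-24 / (xi*Sigma_s))
p = exp(-2.1348e+22 * 49.8 * 1e-24 / 0.89)
p = 0.30285

0.30285


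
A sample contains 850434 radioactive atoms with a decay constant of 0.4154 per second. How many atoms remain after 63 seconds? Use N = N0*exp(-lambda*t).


N = N0 * exp(-lambda * t)
N = 850434 * exp(-0.4154 * 63)
N = 3.6649e-06

3.6649e-06


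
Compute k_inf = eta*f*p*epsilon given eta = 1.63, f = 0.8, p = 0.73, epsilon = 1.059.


k_inf = eta * f * p * epsilon
k_inf = 1.63 * 0.8 * 0.73 * 1.059
k_inf = 1.0081

1.0081


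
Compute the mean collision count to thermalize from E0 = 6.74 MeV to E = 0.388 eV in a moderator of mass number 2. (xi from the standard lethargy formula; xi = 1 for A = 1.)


xi = 1 + (A-1)^2/(2A)*ln((A-1)/(A+1)) = 0.7253469 (for A = 2)
n = ln(E0/E) / xi
n = ln(6.74e6 / 0.388) / 0.7253469
n = ln(1.737113e+07) / 0.7253469 = 22.983

22.983


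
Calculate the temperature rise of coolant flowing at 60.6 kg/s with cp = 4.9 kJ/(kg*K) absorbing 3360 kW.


dT = Q / (m_dot * cp)
dT = 3360 / (60.6 * 4.9)
dT = 11.315 C

11.315


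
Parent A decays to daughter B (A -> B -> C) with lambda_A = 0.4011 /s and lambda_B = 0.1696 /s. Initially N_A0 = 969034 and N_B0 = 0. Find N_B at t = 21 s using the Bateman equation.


N_B(t) = lambda_A * N_A0 / (lambda_B - lambda_A) * [exp(-lambda_A*t) - exp(-lambda_B*t)]
exp(-0.4011*21) = 2.197324e-04; exp(-0.1696*21) = 0.02839336
N_B = 0.4011 * 969034 / (0.1696 - 0.4011) * (2.197324e-04 - 0.02839336)
N_B = 47302

47302


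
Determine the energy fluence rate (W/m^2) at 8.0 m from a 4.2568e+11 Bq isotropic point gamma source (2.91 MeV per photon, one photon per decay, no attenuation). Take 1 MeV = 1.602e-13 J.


psi = A * E * 1.602e-13 / (4*pi*r^2)
psi = 4.2568e+11 * 2.91 * 1.602e-13 / (4*pi*8.0^2)
psi = 2.4675e-04 W/m^2

2.4675e-04


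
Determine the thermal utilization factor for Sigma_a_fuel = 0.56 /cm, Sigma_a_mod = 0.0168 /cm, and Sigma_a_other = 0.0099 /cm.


f = Sigma_a_fuel / (Sigma_a_fuel + Sigma_a_mod + Sigma_a_other)
f = 0.56 / (0.56 + 0.0168 + 0.0099)
f = 0.95449

0.95449


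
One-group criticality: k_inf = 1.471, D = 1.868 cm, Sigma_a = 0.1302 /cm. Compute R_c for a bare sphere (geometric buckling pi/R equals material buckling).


L^2 = D / Sigma_a = 1.868 / 0.1302 = 14.34716 cm^2
B_m^2 = (k_inf - 1) / L^2 = (1.471 - 1) / 14.34716 = 0.03282880 /cm^2
For a bare sphere: B_g = pi/R, so R_c = pi / sqrt(B_m^2)
R_c = pi / sqrt(0.03282880) = 17.339 cm

17.339


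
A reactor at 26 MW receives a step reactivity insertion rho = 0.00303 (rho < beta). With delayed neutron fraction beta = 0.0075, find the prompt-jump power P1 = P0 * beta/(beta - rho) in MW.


P1/P0 = beta / (beta - rho)
P1/P0 = 0.0075 / (0.0075 - 0.00303) = 1.677852
P1 = 26 * 1.677852 = 43.624 MW

43.624


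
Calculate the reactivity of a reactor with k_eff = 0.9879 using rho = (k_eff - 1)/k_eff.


rho = (k_eff - 1) / k_eff
rho = (0.9879 - 1) / 0.9879
rho = -0.012248

-0.012248


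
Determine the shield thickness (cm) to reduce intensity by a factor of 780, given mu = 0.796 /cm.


x = ln(factor) / mu
x = ln(780) / 0.796
x = 8.3659 cm

8.3659


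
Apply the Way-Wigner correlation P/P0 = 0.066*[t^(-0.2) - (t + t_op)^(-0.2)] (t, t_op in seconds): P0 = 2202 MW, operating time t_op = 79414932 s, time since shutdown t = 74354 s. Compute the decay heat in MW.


P/P0 = 0.066 * [t^(-0.2) - (t + t_op)^(-0.2)]
P/P0 = 0.066 * [74354^(-0.2) - (74354 + 79414932)^(-0.2)]
P/P0 = 0.066 * [0.1061058 - 0.02629894] = 0.005267253
P = 2202 * 0.005267253 = 11.598 MW

11.598


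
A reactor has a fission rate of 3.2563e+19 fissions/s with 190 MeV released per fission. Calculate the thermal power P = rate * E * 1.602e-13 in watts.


P = fission_rate * E_MeV * 1.602e-13
P = 3.2563e+19 * 190 * 1.602e-13
P = 9.9115e+08 W

9.9115e+08


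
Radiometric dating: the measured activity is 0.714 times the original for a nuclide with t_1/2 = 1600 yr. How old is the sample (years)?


lambda = ln(2) / t_half = ln(2) / 1600 = 4.332170e-04 /yr
t = -ln(A/A0) / lambda
t = -ln(0.714) / 4.332170e-04
t = 777.61 yr

777.61


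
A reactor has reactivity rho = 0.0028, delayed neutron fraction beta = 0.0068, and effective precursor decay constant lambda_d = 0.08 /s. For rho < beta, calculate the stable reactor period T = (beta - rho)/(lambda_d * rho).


T = (beta - rho) / (lambda_d * rho)
T = (0.0068 - 0.0028) / (0.08 * 0.0028)
T = 17.857 s

17.857


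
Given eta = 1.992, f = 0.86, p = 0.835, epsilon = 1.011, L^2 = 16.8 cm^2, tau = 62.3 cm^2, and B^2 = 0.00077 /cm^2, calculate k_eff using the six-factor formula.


k_inf = eta*f*p*eps = 1.992*0.86*0.835*1.011 = 1.446190
P_TNL = 1/(1 + L^2*B^2) = 1/(1 + 16.8*0.00077) = 0.9872292
P_FNL = exp(-B^2*tau) = exp(-0.00077*62.3) = 0.9531614
k_eff = k_inf * P_TNL * P_FNL = 1.446190 * 0.9872292 * 0.9531614
k_eff = 1.3608

1.3608


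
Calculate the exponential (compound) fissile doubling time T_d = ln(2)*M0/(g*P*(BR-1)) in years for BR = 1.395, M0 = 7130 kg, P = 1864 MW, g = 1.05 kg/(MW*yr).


Breeding gain G = BR - 1 = 1.395 - 1 = 0.395
Fissile production rate = g * P * G = 1.05 * 1864 * 0.395 = 773.094 kg/yr
T_d = ln(2) * M0 / (g * P * G)
T_d = ln(2) * 7130 / 773.094 = 6.3927 yr

6.3927


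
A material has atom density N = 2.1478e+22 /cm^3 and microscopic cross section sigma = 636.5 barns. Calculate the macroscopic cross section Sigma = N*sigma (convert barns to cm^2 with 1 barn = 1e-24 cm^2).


Sigma = N * sigma_barns * 1e-24
Sigma = 2.1478e+22 * 636.5 * 1e-24
Sigma = 13.671 /cm

13.671


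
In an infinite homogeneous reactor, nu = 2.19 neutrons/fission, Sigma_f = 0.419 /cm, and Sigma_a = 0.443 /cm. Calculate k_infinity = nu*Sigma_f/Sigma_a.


k_inf = nu * Sigma_f / Sigma_a
k_inf = 2.19 * 0.419 / 0.443
k_inf = 2.0714

2.0714


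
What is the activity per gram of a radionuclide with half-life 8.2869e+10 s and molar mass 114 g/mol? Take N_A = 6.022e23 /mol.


lambda = ln(2) / t_half = ln(2) / 8.2869e+10 = 8.364372e-12 /s
SA = lambda * N_A / M
SA = 8.364372e-12 * 6.022e23 / 114
SA = 4.4184e+10 Bq/g

4.4184e+10


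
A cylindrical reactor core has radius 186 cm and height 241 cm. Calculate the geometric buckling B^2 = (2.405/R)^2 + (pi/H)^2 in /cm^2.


B^2 = (2.405/R)^2 + (pi/H)^2
B^2 = (2.405/186)^2 + (pi/241)^2
B^2 = 3.3712e-04 /cm^2

3.3712e-04


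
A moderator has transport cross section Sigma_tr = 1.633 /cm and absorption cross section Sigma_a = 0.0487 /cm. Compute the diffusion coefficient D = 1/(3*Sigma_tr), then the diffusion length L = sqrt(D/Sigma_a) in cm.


D = 1 / (3 * Sigma_tr) = 1 / (3 * 1.633) = 0.2041233 cm
L = sqrt(D / Sigma_a)
L = sqrt(0.2041233 / 0.0487)
L = 2.0473 cm

2.0473


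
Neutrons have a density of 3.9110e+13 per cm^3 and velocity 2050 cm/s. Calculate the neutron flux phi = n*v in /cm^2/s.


phi = n * v
phi = 3.9110e+13 * 2050
phi = 8.0176e+16 /cm^2/s

8.0176e+16


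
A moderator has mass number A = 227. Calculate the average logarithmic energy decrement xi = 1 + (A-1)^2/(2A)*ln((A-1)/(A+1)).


xi = 1 + (A-1)^2/(2A) * ln((A-1)/(A+1))
xi = 1 + (227-1)^2/(2*227) * ln((227-1)/(227 +1))
xi = 0.0087848

0.0087848


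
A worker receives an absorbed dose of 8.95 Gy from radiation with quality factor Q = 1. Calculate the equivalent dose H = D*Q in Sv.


H = D * Q
H = 8.95 * 1
H = 8.9500 Sv

8.9500


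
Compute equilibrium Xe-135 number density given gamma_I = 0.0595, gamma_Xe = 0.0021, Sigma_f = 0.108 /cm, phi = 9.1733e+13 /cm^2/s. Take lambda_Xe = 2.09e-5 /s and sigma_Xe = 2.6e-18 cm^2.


Xe_eq = (gamma_I + gamma_Xe) * Sigma_f * phi / (lambda_Xe + sigma_Xe * phi)
Numerator = (0.0595 + 0.0021) * 0.108 * 9.1733e+13 = 6.102813e+11
Denominator = 2.09e-5 + 2.6e-18 * 9.1733e+13 = 2.594058e-04
Xe_eq = 6.102813e+11 / 2.594058e-04 = 2.3526e+15 /cm^3

2.3526e+15


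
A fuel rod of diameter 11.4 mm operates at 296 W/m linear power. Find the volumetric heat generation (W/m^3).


r = D / 2 / 1000 = 11.4 / 2 / 1000 = 0.0057 m
q''' = q' / (pi * r^2)
q''' = 296 / (pi * 0.0057^2)
q''' = 2.9000e+06 W/m^3

2.9000e+06


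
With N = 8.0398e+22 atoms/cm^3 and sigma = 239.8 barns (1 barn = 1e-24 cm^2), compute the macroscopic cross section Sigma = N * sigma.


Sigma = N * sigma_barns * 1e-24
Sigma = 8.0398e+22 * 239.8 * 1e-24
Sigma = 19.279 /cm

19.279


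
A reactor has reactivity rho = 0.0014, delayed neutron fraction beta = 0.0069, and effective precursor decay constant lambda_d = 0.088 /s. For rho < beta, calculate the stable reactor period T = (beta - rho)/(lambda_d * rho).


T = (beta - rho) / (lambda_d * rho)
T = (0.0069 - 0.0014) / (0.088 * 0.0014)
T = 44.643 s

44.643


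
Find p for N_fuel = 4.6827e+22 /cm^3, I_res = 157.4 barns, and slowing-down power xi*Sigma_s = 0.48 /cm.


p = exp(-N * I * 1e-24 / (xi*Sigma_s))
p = exp(-4.6827e+22 * 157.4 * 1e-24 / 0.48)
p = 2.1441e-07

2.1441e-07


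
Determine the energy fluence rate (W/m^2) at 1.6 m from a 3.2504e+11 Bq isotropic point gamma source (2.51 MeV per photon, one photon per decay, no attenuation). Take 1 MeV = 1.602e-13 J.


psi = A * E * 1.602e-13 / (4*pi*r^2)
psi = 3.2504e+11 * 2.51 * 1.602e-13 / (4*pi*1.6^2)
psi = 0.0040628 W/m^2

0.0040628


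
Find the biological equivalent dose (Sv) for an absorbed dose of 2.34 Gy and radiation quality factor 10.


H = D * Q
H = 2.34 * 10
H = 23.400 Sv

23.400


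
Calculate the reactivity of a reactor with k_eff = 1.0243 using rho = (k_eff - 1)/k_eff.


rho = (k_eff - 1) / k_eff
rho = (1.0243 - 1) / 1.0243
rho = 0.023724

0.023724


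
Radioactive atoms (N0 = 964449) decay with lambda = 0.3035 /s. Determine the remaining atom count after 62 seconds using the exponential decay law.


N = N0 * exp(-lambda * t)
N = 964449 * exp(-0.3035 * 62)
N = 0.0064887

0.0064887


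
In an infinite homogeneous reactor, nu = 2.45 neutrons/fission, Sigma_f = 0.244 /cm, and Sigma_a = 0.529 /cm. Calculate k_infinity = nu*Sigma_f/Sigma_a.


k_inf = nu * Sigma_f / Sigma_a
k_inf = 2.45 * 0.244 / 0.529
k_inf = 1.1301

1.1301


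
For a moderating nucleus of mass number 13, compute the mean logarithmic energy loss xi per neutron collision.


xi = 1 + (A-1)^2/(2A) * ln((A-1)/(A+1))
xi = 1 + (13-1)^2/(2*13) * ln((13-1)/(13 +1))
xi = 0.14624

0.14624


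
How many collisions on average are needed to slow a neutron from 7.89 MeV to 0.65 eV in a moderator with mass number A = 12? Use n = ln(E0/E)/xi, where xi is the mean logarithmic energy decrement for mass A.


xi = 1 + (A-1)^2/(2A)*ln((A-1)/(A+1)) = 0.1577690 (for A = 12)
n = ln(E0/E) / xi
n = ln(7.89e6 / 0.65) / 0.1577690
n = ln(1.213846e+07) / 0.1577690 = 103.39

103.39


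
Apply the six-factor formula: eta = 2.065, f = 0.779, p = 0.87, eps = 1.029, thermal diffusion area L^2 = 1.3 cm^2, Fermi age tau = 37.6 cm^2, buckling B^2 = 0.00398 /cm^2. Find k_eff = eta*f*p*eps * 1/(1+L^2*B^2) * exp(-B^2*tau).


k_inf = eta*f*p*eps = 2.065*0.779*0.87*1.029 = 1.440098
P_TNL = 1/(1 + L^2*B^2) = 1/(1 + 1.3*0.00398) = 0.9948526
P_FNL = exp(-B^2*tau) = exp(-0.00398*37.6) = 0.8610110
k_eff = k_inf * P_TNL * P_FNL = 1.440098 * 0.9948526 * 0.8610110
k_eff = 1.2336

1.2336


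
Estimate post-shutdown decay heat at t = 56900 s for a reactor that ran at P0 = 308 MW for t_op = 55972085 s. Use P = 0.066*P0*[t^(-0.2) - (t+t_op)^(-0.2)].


P/P0 = 0.066 * [t^(-0.2) - (t + t_op)^(-0.2)]
P/P0 = 0.066 * [56900^(-0.2) - (56900 + 55972085)^(-0.2)]
P/P0 = 0.066 * [0.1119380 - 0.02820444] = 0.005526415
P = 308 * 0.005526415 = 1.7021 MW

1.7021


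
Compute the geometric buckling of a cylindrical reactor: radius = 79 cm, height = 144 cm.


B^2 = (2.405/R)^2 + (pi/H)^2
B^2 = (2.405/79)^2 + (pi/144)^2
B^2 = 0.0014027 /cm^2

0.0014027


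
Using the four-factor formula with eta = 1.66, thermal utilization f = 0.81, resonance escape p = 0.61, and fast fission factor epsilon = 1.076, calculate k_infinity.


k_inf = eta * f * p * epsilon
k_inf = 1.66 * 0.81 * 0.61 * 1.076
k_inf = 0.88254

0.88254


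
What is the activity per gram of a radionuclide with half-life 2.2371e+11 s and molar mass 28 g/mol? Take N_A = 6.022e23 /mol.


lambda = ln(2) / t_half = ln(2) / 2.2371e+11 = 3.098418e-12 /s
SA = lambda * N_A / M
SA = 3.098418e-12 * 6.022e23 / 28
SA = 6.6638e+10 Bq/g

6.6638e+10


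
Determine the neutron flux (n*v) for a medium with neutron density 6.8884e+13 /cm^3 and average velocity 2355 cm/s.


phi = n * v
phi = 6.8884e+13 * 2355
phi = 1.6222e+17 /cm^2/s

1.6222e+17


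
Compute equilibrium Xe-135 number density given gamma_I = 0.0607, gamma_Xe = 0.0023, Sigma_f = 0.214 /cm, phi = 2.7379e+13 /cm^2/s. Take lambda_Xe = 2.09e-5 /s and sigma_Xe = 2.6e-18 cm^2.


Xe_eq = (gamma_I + gamma_Xe) * Sigma_f * phi / (lambda_Xe + sigma_Xe * phi)
Numerator = (0.0607 + 0.0023) * 0.214 * 2.7379e+13 = 3.691237e+11
Denominator = 2.09e-5 + 2.6e-18 * 2.7379e+13 = 9.208540e-05
Xe_eq = 3.691237e+11 / 9.208540e-05 = 4.0085e+15 /cm^3

4.0085e+15


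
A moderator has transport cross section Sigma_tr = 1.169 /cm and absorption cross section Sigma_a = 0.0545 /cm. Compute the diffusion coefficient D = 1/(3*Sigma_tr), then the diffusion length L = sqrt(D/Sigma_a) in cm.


D = 1 / (3 * Sigma_tr) = 1 / (3 * 1.169) = 0.2851440 cm
L = sqrt(D / Sigma_a)
L = sqrt(0.2851440 / 0.0545)
L = 2.2874 cm

2.2874


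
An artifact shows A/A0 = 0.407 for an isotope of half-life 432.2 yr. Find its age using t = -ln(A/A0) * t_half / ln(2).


lambda = ln(2) / t_half = ln(2) / 432.2 = 0.001603765 /yr
t = -ln(A/A0) / lambda
t = -ln(0.407) / 0.001603765
t = 560.52 yr

560.52


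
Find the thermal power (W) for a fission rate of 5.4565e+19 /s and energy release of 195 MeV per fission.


P = fission_rate * E_MeV * 1.602e-13
P = 5.4565e+19 * 195 * 1.602e-13
P = 1.7046e+09 W

1.7046e+09


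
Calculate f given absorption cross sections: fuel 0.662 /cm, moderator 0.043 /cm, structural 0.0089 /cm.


f = Sigma_a_fuel / (Sigma_a_fuel + Sigma_a_mod + Sigma_a_other)
f = 0.662 / (0.662 + 0.043 + 0.0089)
f = 0.92730

0.92730


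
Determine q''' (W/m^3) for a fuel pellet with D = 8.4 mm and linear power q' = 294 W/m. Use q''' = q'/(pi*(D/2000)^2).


r = D / 2 / 1000 = 8.4 / 2 / 1000 = 0.0042 m
q''' = q' / (pi * r^2)
q''' = 294 / (pi * 0.0042^2)
q''' = 5.3052e+06 W/m^3

5.3052e+06


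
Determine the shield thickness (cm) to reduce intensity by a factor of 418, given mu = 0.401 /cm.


x = ln(factor) / mu
x = ln(418) / 0.401
x = 15.051 cm

15.051


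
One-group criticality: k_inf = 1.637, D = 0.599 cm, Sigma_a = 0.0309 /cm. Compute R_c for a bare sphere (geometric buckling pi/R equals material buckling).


L^2 = D / Sigma_a = 0.599 / 0.0309 = 19.38511 cm^2
B_m^2 = (k_inf - 1) / L^2 = (1.637 - 1) / 19.38511 = 0.03286027 /cm^2
For a bare sphere: B_g = pi/R, so R_c = pi / sqrt(B_m^2)
R_c = pi / sqrt(0.03286027) = 17.331 cm

17.331


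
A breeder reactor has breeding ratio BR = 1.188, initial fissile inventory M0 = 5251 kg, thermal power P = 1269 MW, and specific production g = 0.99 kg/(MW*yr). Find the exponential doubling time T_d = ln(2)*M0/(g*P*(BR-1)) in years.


Breeding gain G = BR - 1 = 1.188 - 1 = 0.188
Fissile production rate = g * P * G = 0.99 * 1269 * 0.188 = 236.18628 kg/yr
T_d = ln(2) * M0 / (g * P * G)
T_d = ln(2) * 5251 / 236.18628 = 15.410 yr

15.410


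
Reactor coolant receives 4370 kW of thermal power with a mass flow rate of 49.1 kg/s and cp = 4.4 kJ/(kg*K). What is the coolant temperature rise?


dT = Q / (m_dot * cp)
dT = 4370 / (49.1 * 4.4)
dT = 20.228 C

20.228


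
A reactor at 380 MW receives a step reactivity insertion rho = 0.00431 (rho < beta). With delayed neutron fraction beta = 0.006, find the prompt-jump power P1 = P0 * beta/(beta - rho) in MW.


P1/P0 = beta / (beta - rho)
P1/P0 = 0.006 / (0.006 - 0.00431) = 3.550296
P1 = 380 * 3.550296 = 1349.1 MW

1349.1


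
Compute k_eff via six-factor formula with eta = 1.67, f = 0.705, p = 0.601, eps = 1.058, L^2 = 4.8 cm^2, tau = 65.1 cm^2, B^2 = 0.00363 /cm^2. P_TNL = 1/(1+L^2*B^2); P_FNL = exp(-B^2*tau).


k_inf = eta*f*p*eps = 1.67*0.705*0.601*1.058 = 0.7486274
P_TNL = 1/(1 + L^2*B^2) = 1/(1 + 4.8*0.00363) = 0.9828744
P_FNL = exp(-B^2*tau) = exp(-0.00363*65.1) = 0.7895335
k_eff = k_inf * P_TNL * P_FNL = 0.7486274 * 0.9828744 * 0.7895335
k_eff = 0.58094

0.58094


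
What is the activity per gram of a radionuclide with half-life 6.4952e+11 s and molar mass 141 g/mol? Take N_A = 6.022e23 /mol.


lambda = ln(2) / t_half = ln(2) / 6.4952e+11 = 1.067168e-12 /s
SA = lambda * N_A / M
SA = 1.067168e-12 * 6.022e23 / 141
SA = 4.5578e+09 Bq/g

4.5578e+09


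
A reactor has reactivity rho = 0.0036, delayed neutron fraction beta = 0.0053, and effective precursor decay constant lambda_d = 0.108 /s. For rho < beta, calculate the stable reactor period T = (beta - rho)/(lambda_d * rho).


T = (beta - rho) / (lambda_d * rho)
T = (0.0053 - 0.0036) / (0.108 * 0.0036)
T = 4.3724 s

4.3724


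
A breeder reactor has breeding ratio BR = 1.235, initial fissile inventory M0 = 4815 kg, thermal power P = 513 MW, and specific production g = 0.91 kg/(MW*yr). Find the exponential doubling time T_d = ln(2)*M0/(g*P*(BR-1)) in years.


Breeding gain G = BR - 1 = 1.235 - 1 = 0.235
Fissile production rate = g * P * G = 0.91 * 513 * 0.235 = 109.70505 kg/yr
T_d = ln(2) * M0 / (g * P * G)
T_d = ln(2) * 4815 / 109.70505 = 30.423 yr

30.423


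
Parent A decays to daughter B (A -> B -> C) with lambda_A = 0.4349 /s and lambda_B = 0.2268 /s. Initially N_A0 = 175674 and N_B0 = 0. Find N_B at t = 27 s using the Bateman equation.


N_B(t) = lambda_A * N_A0 / (lambda_B - lambda_A) * [exp(-lambda_A*t) - exp(-lambda_B*t)]
exp(-0.4349*27) = 7.950307e-06; exp(-0.2268*27) = 0.002190556
N_B = 0.4349 * 175674 / (0.2268 - 0.4349) * (7.950307e-06 - 0.002190556)
N_B = 801.31

801.31


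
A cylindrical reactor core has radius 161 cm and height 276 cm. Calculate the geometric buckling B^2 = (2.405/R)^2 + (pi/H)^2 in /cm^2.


B^2 = (2.405/R)^2 + (pi/H)^2
B^2 = (2.405/161)^2 + (pi/276)^2
B^2 = 3.5270e-04 /cm^2

3.5270e-04


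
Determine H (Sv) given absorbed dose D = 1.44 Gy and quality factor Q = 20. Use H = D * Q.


H = D * Q
H = 1.44 * 20
H = 28.800 Sv

28.800


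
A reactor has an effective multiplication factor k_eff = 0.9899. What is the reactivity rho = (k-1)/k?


rho = (k_eff - 1) / k_eff
rho = (0.9899 - 1) / 0.9899
rho = -0.010203

-0.010203


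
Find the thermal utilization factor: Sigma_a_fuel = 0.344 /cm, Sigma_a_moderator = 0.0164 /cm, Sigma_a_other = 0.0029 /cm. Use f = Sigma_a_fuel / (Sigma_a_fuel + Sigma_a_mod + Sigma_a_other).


f = Sigma_a_fuel / (Sigma_a_fuel + Sigma_a_mod + Sigma_a_other)
f = 0.344 / (0.344 + 0.0164 + 0.0029)
f = 0.94688

0.94688


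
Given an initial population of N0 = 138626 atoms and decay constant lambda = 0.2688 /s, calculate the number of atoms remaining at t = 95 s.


N = N0 * exp(-lambda * t)
N = 138626 * exp(-0.2688 * 95)
N = 1.1264e-06

1.1264e-06


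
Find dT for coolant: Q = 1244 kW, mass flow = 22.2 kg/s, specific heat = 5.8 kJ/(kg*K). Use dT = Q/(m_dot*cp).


dT = Q / (m_dot * cp)
dT = 1244 / (22.2 * 5.8)
dT = 9.6614 C

9.6614


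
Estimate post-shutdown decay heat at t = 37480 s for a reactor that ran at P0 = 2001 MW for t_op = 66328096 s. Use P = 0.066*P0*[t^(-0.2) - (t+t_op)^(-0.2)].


P/P0 = 0.066 * [t^(-0.2) - (t + t_op)^(-0.2)]
P/P0 = 0.066 * [37480^(-0.2) - (37480 + 66328096)^(-0.2)]
P/P0 = 0.066 * [0.1216859 - 0.02726537] = 0.006231755
P = 2001 * 0.006231755 = 12.470 MW

12.470


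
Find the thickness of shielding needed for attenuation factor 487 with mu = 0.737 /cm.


x = ln(factor) / mu
x = ln(487) / 0.737
x = 8.3966 cm

8.3966


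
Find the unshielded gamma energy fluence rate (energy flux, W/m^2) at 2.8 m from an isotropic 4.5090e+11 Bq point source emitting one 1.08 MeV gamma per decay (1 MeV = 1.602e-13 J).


psi = A * E * 1.602e-13 / (4*pi*r^2)
psi = 4.5090e+11 * 1.08 * 1.602e-13 / (4*pi*2.8^2)
psi = 7.9185e-04 W/m^2

7.9185e-04


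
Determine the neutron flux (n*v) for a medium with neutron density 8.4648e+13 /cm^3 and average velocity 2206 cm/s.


phi = n * v
phi = 8.4648e+13 * 2206
phi = 1.8673e+17 /cm^2/s

1.8673e+17


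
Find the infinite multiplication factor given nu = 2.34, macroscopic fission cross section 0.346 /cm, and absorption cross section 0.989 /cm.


k_inf = nu * Sigma_f / Sigma_a
k_inf = 2.34 * 0.346 / 0.989
k_inf = 0.81865

0.81865


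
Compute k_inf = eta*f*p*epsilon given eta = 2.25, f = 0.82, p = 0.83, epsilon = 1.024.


k_inf = eta * f * p * epsilon
k_inf = 2.25 * 0.82 * 0.83 * 1.024
k_inf = 1.5681

1.5681


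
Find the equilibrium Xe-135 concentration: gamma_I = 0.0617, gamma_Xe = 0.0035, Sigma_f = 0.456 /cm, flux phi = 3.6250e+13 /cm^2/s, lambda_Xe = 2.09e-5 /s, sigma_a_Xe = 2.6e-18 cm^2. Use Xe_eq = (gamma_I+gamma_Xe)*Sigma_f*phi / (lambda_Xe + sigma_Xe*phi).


Xe_eq = (gamma_I + gamma_Xe) * Sigma_f * phi / (lambda_Xe + sigma_Xe * phi)
Numerator = (0.0617 + 0.0035) * 0.456 * 3.6250e+13 = 1.077756e+12
Denominator = 2.09e-5 + 2.6e-18 * 3.6250e+13 = 1.151500e-04
Xe_eq = 1.077756e+12 / 1.151500e-04 = 9.3596e+15 /cm^3

9.3596e+15


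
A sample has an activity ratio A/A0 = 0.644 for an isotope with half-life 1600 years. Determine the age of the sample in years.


lambda = ln(2) / t_half = ln(2) / 1600 = 4.332170e-04 /yr
t = -ln(A/A0) / lambda
t = -ln(0.644) / 4.332170e-04
t = 1015.8 yr

1015.8


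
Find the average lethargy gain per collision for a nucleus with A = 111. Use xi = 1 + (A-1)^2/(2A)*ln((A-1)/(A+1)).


xi = 1 + (A-1)^2/(2A) * ln((A-1)/(A+1))
xi = 1 + (111-1)^2/(2*111) * ln((111-1)/(111 +1))
xi = 0.017910

0.017910


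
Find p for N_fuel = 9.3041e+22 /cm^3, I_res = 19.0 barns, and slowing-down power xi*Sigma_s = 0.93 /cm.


p = exp(-N * I * 1e-24 / (xi*Sigma_s))
p = exp(-9.3041e+22 * 19.0 * 1e-24 / 0.93)
p = 0.14944

0.14944


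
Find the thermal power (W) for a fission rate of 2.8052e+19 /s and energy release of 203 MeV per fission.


P = fission_rate * E_MeV * 1.602e-13
P = 2.8052e+19 * 203 * 1.602e-13
P = 9.1227e+08 W

9.1227e+08


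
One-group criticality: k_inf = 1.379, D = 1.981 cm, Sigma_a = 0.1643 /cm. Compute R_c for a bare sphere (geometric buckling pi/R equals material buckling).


L^2 = D / Sigma_a = 1.981 / 0.1643 = 12.05721 cm^2
B_m^2 = (k_inf - 1) / L^2 = (1.379 - 1) / 12.05721 = 0.03143347 /cm^2
For a bare sphere: B_g = pi/R, so R_c = pi / sqrt(B_m^2)
R_c = pi / sqrt(0.03143347) = 17.720 cm

17.720


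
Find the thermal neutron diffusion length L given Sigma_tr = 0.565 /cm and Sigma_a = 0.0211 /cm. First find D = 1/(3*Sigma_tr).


D = 1 / (3 * Sigma_tr) = 1 / (3 * 0.565) = 0.5899705 cm
L = sqrt(D / Sigma_a)
L = sqrt(0.5899705 / 0.0211)
L = 5.2878 cm

5.2878


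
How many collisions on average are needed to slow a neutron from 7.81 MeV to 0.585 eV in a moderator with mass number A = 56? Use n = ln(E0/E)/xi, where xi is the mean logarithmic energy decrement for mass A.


xi = 1 + (A-1)^2/(2A)*ln((A-1)/(A+1)) = 0.03529286 (for A = 56)
n = ln(E0/E) / xi
n = ln(7.81e6 / 0.585) / 0.03529286
n = ln(1.335043e+07) / 0.03529286 = 464.88

464.88


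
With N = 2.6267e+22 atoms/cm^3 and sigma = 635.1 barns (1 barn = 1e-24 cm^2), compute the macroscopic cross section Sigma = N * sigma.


Sigma = N * sigma_barns * 1e-24
Sigma = 2.6267e+22 * 635.1 * 1e-24
Sigma = 16.682 /cm

16.682


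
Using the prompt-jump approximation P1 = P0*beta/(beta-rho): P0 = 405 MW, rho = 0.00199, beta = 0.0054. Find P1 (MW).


P1/P0 = beta / (beta - rho)
P1/P0 = 0.0054 / (0.0054 - 0.00199) = 1.583578
P1 = 405 * 1.583578 = 641.35 MW

641.35


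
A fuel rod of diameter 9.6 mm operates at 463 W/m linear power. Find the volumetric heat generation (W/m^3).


r = D / 2 / 1000 = 9.6 / 2 / 1000 = 0.0048 m
q''' = q' / (pi * r^2)
q''' = 463 / (pi * 0.0048^2)
q''' = 6.3966e+06 W/m^3

6.3966e+06


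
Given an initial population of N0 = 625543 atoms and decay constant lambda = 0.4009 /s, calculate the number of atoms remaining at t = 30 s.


N = N0 * exp(-lambda * t)
N = 625543 * exp(-0.4009 * 30)
N = 3.7411

3.7411


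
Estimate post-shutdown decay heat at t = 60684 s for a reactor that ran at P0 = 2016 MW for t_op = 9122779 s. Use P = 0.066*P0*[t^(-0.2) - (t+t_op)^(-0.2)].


P/P0 = 0.066 * [t^(-0.2) - (t + t_op)^(-0.2)]
P/P0 = 0.066 * [60684^(-0.2) - (60684 + 9122779)^(-0.2)]
P/P0 = 0.066 * [0.1105058 - 0.04049475] = 0.004620729
P = 2016 * 0.004620729 = 9.3154 MW

9.3154


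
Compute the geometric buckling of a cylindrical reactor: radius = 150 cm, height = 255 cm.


B^2 = (2.405/R)^2 + (pi/H)^2
B^2 = (2.405/150)^2 + (pi/255)^2
B^2 = 4.0885e-04 /cm^2

4.0885e-04


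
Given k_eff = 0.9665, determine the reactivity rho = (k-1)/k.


rho = (k_eff - 1) / k_eff
rho = (0.9665 - 1) / 0.9665
rho = -0.034661

-0.034661


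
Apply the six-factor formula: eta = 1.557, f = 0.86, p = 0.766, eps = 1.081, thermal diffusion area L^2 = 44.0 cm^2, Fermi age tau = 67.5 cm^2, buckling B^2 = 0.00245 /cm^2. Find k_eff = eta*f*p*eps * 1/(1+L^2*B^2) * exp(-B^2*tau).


k_inf = eta*f*p*eps = 1.557*0.86*0.766*1.081 = 1.108770
P_TNL = 1/(1 + L^2*B^2) = 1/(1 + 44.0*0.00245) = 0.9026900
P_FNL = exp(-B^2*tau) = exp(-0.00245*67.5) = 0.8475758
k_eff = k_inf * P_TNL * P_FNL = 1.108770 * 0.9026900 * 0.8475758
k_eff = 0.84832

0.84832


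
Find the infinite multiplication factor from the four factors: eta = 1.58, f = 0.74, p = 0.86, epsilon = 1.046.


k_inf = eta * f * p * epsilon
k_inf = 1.58 * 0.74 * 0.86 * 1.046
k_inf = 1.0518

1.0518


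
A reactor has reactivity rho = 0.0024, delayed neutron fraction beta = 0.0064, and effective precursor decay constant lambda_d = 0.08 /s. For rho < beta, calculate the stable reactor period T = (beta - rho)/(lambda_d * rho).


T = (beta - rho) / (lambda_d * rho)
T = (0.0064 - 0.0024) / (0.08 * 0.0024)
T = 20.833 s

20.833


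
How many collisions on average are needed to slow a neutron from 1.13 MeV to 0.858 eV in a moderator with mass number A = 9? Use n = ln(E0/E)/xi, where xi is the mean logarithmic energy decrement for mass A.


xi = 1 + (A-1)^2/(2A)*ln((A-1)/(A+1)) = 0.2066007 (for A = 9)
n = ln(E0/E) / xi
n = ln(1.13e6 / 0.858) / 0.2066007
n = ln(1.317016e+06) / 0.2066007 = 68.203

68.203


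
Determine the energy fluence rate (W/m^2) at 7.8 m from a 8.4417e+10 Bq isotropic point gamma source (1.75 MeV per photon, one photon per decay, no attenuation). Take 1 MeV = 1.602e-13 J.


psi = A * E * 1.602e-13 / (4*pi*r^2)
psi = 8.4417e+10 * 1.75 * 1.602e-13 / (4*pi*7.8^2)
psi = 3.0955e-05 W/m^2

3.0955e-05


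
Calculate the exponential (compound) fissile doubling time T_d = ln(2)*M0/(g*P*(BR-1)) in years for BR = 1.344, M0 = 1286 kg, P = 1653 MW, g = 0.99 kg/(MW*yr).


Breeding gain G = BR - 1 = 1.344 - 1 = 0.344
Fissile production rate = g * P * G = 0.99 * 1653 * 0.344 = 562.94568 kg/yr
T_d = ln(2) * M0 / (g * P * G)
T_d = ln(2) * 1286 / 562.94568 = 1.5834 yr

1.5834


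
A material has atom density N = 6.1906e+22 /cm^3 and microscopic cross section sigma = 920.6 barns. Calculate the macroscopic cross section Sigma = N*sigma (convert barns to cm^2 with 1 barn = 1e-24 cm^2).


Sigma = N * sigma_barns * 1e-24
Sigma = 6.1906e+22 * 920.6 * 1e-24
Sigma = 56.991 /cm

56.991


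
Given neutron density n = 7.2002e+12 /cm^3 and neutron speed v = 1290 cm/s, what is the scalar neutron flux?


phi = n * v
phi = 7.2002e+12 * 1290
phi = 9.2883e+15 /cm^2/s

9.2883e+15


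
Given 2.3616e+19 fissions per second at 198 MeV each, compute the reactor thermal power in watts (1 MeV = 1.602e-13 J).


P = fission_rate * E_MeV * 1.602e-13
P = 2.3616e+19 * 198 * 1.602e-13
P = 7.4909e+08 W

7.4909e+08


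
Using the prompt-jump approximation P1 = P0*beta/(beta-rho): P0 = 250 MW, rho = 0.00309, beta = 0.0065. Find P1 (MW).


P1/P0 = beta / (beta - rho)
P1/P0 = 0.0065 / (0.0065 - 0.00309) = 1.906158
P1 = 250 * 1.906158 = 476.54 MW

476.54


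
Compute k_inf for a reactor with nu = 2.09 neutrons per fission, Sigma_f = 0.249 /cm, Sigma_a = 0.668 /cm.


k_inf = nu * Sigma_f / Sigma_a
k_inf = 2.09 * 0.249 / 0.668
k_inf = 0.77906

0.77906


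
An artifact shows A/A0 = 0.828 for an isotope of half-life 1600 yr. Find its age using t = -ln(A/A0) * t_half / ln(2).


lambda = ln(2) / t_half = ln(2) / 1600 = 4.332170e-04 /yr
t = -ln(A/A0) / lambda
t = -ln(0.828) / 4.332170e-04
t = 435.68 yr

435.68


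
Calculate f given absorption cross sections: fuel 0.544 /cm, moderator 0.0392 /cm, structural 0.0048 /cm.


f = Sigma_a_fuel / (Sigma_a_fuel + Sigma_a_mod + Sigma_a_other)
f = 0.544 / (0.544 + 0.0392 + 0.0048)
f = 0.92517

0.92517


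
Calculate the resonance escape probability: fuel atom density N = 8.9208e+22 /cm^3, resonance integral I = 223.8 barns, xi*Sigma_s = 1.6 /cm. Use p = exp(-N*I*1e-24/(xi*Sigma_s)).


p = exp(-N * I * 1e-24 / (xi*Sigma_s))
p = exp(-8.9208e+22 * 223.8 * 1e-24 / 1.6)
p = 3.8097e-06

3.8097e-06


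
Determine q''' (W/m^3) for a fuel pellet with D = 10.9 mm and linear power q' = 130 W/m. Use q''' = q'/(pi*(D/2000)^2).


r = D / 2 / 1000 = 10.9 / 2 / 1000 = 0.00545 m
q''' = q' / (pi * r^2)
q''' = 130 / (pi * 0.00545^2)
q''' = 1.3932e+06 W/m^3

1.3932e+06


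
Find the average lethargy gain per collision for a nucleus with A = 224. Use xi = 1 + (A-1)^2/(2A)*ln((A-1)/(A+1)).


xi = 1 + (A-1)^2/(2A) * ln((A-1)/(A+1))
xi = 1 + (224-1)^2/(2*224) * ln((224-1)/(224 +1))
xi = 0.0089021

0.0089021


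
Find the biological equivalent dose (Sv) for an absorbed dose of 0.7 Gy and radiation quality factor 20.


H = D * Q
H = 0.7 * 20
H = 14.000 Sv

14.000


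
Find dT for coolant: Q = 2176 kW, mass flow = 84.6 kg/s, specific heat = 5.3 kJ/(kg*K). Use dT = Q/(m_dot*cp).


dT = Q / (m_dot * cp)
dT = 2176 / (84.6 * 5.3)
dT = 4.8530 C

4.8530


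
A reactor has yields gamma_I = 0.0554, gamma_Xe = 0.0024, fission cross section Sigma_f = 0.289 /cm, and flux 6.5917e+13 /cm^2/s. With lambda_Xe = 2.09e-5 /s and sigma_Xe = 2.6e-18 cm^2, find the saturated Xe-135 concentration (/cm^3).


Xe_eq = (gamma_I + gamma_Xe) * Sigma_f * phi / (lambda_Xe + sigma_Xe * phi)
Numerator = (0.0554 + 0.0024) * 0.289 * 6.5917e+13 = 1.101091e+12
Denominator = 2.09e-5 + 2.6e-18 * 6.5917e+13 = 1.922842e-04
Xe_eq = 1.101091e+12 / 1.922842e-04 = 5.7264e+15 /cm^3

5.7264e+15
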